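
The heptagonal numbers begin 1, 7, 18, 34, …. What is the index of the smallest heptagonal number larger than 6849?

53

Solve n(5n−3)/2 > 6849 for integer n.
The largest n with value ≤ 6849 is 52 (since 6682 ≤ 6849 < 6943), so the first above is n = 53, value 6943.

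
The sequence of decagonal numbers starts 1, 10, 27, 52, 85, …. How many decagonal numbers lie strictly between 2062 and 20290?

The n-th decagonal number is n(4n−3).
Smallest index with value > 2062: n = 24 (giving 2232).
Largest index with value < 20290: n = 71 (giving 19951).
Indices 24 through 71: 48 terms.

48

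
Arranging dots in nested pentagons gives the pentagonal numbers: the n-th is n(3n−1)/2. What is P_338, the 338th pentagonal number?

The 338th pentagonal number is n(3n−1)/2 with n = 338.
338·(3·338 − 1)/2 = 338·1013/2 = 171197.

171197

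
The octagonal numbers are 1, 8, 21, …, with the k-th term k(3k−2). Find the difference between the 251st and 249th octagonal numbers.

251·(3·251 − 2) = 188501 and 249·(3·249 − 2) = 185505.
Difference: 188501 − 185505 = 2996.

2996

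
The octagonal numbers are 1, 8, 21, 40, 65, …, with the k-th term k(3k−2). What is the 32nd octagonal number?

The 32nd octagonal number is n(3n−2) with n = 32.
32·(3·32 − 2) = 32·94 = 3008.

3008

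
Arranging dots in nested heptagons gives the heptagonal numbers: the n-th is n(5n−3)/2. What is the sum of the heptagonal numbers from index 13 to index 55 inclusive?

Σ i(5i−3)/2 = (5Σi² − 3Σi) / 2 over i = 13..55.
Σi = 1540 − 78 = 1462 and Σi² = 56980 − 650 = 56330.
(5·56330 − 3·1462) / 2 = 277264/2 = 138632.

138632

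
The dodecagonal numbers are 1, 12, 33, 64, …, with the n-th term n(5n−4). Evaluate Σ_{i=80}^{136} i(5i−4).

Σ i(5i−4) = 5Σi² − 4Σi over i = 80..136.
Σi = 9316 − 3160 = 6156 and Σi² = 847756 − 167480 = 680276.
5·680276 − 4·6156 = 3376756.

3376756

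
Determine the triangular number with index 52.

The 52nd triangular number is n(n+1)/2 with n = 52.
52·53/2 = 2756/2 = 1378.

1378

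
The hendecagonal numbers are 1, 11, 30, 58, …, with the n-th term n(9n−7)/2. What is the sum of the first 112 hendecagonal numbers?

Σ i(9i−7)/2 = (9Σi² − 7Σi) / 2 over i = 1..112.
Σi = 6328 and Σi² = 474600.
(9·474600 − 7·6328) / 2 = 4227104/2 = 2113552.

2113552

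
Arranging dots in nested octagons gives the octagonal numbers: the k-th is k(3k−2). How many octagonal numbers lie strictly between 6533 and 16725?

The n-th octagonal number is n(3n−2).
Smallest index with value > 6533: n = 48 (giving 6816).
Largest index with value < 16725: n = 74 (giving 16280).
Indices 48 through 74: 27 terms.

27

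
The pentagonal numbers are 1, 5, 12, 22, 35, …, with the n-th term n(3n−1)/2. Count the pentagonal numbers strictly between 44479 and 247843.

The n-th pentagonal number is n(3n−1)/2.
Smallest index with value > 44479: n = 173 (giving 44807).
Largest index with value < 247843: n = 406 (giving 247051).
Indices 173 through 406: 234 terms.

234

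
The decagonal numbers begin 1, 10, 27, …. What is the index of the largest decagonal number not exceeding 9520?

49

Solve n(4n−3) ≤ 9520 for integer n.
n = 49 gives 9457 ≤ 9520, while n = 50 gives 9850 > 9520; so the answer is index 49.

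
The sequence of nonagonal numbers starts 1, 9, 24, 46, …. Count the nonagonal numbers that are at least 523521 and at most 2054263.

The n-th nonagonal number is n(7n−5)/2.
Smallest index with value ≥ 523521: n = 388 (giving 525934).
Largest index with value ≤ 2054263: n = 766 (giving 2051731).
Indices 388 through 766: 379 terms.

379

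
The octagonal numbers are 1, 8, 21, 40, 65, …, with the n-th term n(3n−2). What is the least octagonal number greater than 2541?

2640

Solve n(3n−2) > 2541 for integer n.
The largest n with value ≤ 2541 is 29 (since 2465 ≤ 2541 < 2640), so the first above is n = 30, value 2640.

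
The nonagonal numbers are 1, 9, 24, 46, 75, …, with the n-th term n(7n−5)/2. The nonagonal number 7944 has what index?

Set n(7n−5)/2 = 7944, giving 7n² − 5n − 15888 = 0.
The discriminant is 25 + 56·7944 = 444889, and √444889 = 667.
So n = (5 + 667) / 14 = 672/14 = 48.
Check: 48·(7·48 − 5)/2 = 7944. ✓

48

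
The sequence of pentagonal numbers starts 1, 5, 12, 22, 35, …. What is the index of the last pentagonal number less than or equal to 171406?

Solve n(3n−1)/2 ≤ 171406 for integer n.
n = 338 gives 171197 ≤ 171406, while n = 339 gives 172212 > 171406; so the answer is index 338.

338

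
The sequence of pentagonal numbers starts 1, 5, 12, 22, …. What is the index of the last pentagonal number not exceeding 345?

Solve n(3n−1)/2 ≤ 345 for integer n.
n = 15 gives 330 ≤ 345, while n = 16 gives 376 > 345; so the answer is index 15.

15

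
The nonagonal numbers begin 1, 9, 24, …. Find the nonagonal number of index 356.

442686

356·(7·356 − 5)/2 = 356·2487/2 = 442686.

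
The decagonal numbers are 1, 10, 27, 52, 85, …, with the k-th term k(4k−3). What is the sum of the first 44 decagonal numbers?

114510

Σ i(4i−3) = 4Σi² − 3Σi over i = 1..44.
Σi = 990 and Σi² = 29370.
4·29370 − 3·990 = 114510.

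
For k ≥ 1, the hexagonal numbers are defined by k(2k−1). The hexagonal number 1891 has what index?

31

Set n(2n−1) = 1891, giving 2n² − n − 1891 = 0.
The discriminant is 1 + 8·1891 = 15129, and √15129 = 123.
So n = (1 + 123) / 4 = 124/4 = 31.
Check: 31·(2·31 − 1) = 1891. ✓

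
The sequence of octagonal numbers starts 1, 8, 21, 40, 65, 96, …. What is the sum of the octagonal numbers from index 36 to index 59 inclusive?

163620

Σ i(3i−2) = 3Σi² − 2Σi over i = 36..59.
Σi = 1770 − 630 = 1140 and Σi² = 70210 − 14910 = 55300.
3·55300 − 2·1140 = 163620.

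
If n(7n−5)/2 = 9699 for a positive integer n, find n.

53

Set n(7n−5)/2 = 9699, giving 7n² − 5n − 19398 = 0.
The discriminant is 25 + 56·9699 = 543169, and √543169 = 737.
So n = (5 + 737) / 14 = 742/14 = 53.
Check: 53·(7·53 − 5)/2 = 9699. ✓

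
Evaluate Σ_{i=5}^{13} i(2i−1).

1497

Σ i(2i−1) = 2Σi² − Σi over i = 5..13.
Σi = 91 − 10 = 81 and Σi² = 819 − 30 = 789.
2·789 − 1·81 = 1497.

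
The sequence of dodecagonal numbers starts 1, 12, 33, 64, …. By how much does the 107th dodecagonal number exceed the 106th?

Consecutive dodecagonal numbers differ by 10n − 9: here 10·107 − 9 = 1061.

1061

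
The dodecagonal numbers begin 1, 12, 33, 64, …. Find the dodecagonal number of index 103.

52633

The 103rd dodecagonal number is n(5n−4) with n = 103.
103·(5·103 − 4) = 103·511 = 52633.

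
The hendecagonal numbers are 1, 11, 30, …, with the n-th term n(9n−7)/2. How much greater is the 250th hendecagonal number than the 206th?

250·(9·250 − 7)/2 = 280375 and 206·(9·206 − 7)/2 = 190241.
Difference: 280375 − 190241 = 90134.

90134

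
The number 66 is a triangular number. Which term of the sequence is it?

11

Set n(n+1)/2 = 66, giving n² + n − 132 = 0.
So n = (-1 + 23) / 2 = 22/2 = 11.
Check: 11·12/2 = 66. ✓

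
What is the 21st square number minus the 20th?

41

n² − (n−1)² = 2n − 1, so 21² − 20² = 2·21 − 1 = 41.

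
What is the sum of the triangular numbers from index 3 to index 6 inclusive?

Σ i(i+1)/2 = (Σi² + Σi) / 2 over i = 3..6.
Σi = 21 − 3 = 18 and Σi² = 91 − 5 = 86.
(1·86 + 1·18) / 2 = 104/2 = 52.

52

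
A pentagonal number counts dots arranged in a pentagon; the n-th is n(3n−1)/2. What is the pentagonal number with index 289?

289·(3·289 − 1)/2 = 289·866/2 = 289·433 = 125137.

125137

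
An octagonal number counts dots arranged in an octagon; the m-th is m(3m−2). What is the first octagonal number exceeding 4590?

Solve n(3n−2) > 4590 for integer n.
The largest n with value ≤ 4590 is 39 (since 4485 ≤ 4590 < 4720), so the first above is n = 40, value 4720.

4720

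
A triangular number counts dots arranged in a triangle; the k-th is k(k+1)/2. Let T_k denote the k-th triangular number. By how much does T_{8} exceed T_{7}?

Consecutive triangular numbers differ by n: T_{8} − T_{7} = 8.

8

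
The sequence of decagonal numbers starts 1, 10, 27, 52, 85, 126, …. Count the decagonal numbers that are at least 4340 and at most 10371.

18

The n-th decagonal number is n(4n−3).
Smallest index with value ≥ 4340: n = 34 (giving 4522).
Largest index with value ≤ 10371: n = 51 (giving 10251).
Indices 34 through 51: 18 terms.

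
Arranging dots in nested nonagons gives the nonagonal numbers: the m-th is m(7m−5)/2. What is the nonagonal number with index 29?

29·(7·29 − 5)/2 = 29·198/2 = 29·99 = 2871.

2871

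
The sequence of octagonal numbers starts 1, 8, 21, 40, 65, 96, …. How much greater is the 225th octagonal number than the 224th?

Consecutive octagonal numbers differ by 6n − 5: here 6·225 − 5 = 1345.

1345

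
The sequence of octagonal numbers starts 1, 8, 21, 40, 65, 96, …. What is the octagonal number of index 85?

85·(3·85 − 2) = 85·253 = 21505.

21505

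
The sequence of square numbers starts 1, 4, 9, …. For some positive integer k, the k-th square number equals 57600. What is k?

240

We need n² = 57600, so n = √57600 = 240.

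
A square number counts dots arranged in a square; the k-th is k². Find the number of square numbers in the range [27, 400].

The n-th square number is n².
Smallest index with value ≥ 27: n = 6 (giving 36).
Largest index with value ≤ 400: n = 20 (giving 400).
Indices 6 through 20: 15 terms.

15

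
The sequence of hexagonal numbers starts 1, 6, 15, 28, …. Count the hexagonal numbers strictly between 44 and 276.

7

The n-th hexagonal number is n(2n−1).
Smallest index with value > 44: n = 5 (giving 45).
Largest index with value < 276: n = 11 (giving 231).
Indices 5 through 11: 7 terms.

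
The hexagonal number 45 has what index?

5

Set n(2n−1) = 45, giving 2n² − n − 45 = 0.
The discriminant is 1 + 8·45 = 361, and √361 = 19.
So n = (1 + 19) / 4 = 20/4 = 5.
Check: 5·(2·5 − 1) = 45. ✓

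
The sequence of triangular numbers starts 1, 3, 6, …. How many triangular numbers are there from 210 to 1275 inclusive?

31

The n-th triangular number is n(n+1)/2.
Smallest index with value ≥ 210: n = 20 (giving 210).
Largest index with value ≤ 1275: n = 50 (giving 1275).
Indices 20 through 50: 31 terms.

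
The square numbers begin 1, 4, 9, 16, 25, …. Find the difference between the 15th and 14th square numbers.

29

n² − (n−1)² = 2n − 1, so 15² − 14² = 2·15 − 1 = 29.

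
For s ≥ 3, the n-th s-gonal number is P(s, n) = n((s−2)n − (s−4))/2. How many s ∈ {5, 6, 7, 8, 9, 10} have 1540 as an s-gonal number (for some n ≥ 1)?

2

s = 5: P(5, 32) = 1520 and P(5, 33) = 1617; 1540 is not s-gonal.
s = 6: P(6, 28) = 1540. ✓
s = 7: P(7, 25) = 1525 and P(7, 26) = 1651; 1540 is not s-gonal.
s = 8: P(8, 22) = 1408 and P(8, 23) = 1541; 1540 is not s-gonal.
s = 9: P(9, 21) = 1491 and P(9, 22) = 1639; 1540 is not s-gonal.
s = 10: P(10, 20) = 1540. ✓
Hits: s ∈ {6, 10} → 2.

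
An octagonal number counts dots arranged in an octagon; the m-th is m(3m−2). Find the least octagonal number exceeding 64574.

Solve n(3n−2) > 64574 for integer n.
The largest n with value ≤ 64574 is 147 (since 64533 ≤ 64574 < 65416), so the first above is n = 148, value 65416.

65416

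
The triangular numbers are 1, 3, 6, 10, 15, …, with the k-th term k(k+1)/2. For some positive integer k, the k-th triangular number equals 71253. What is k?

Set n(n+1)/2 = 71253, giving n² + n − 142506 = 0.
The discriminant is 1 + 8·71253 = 570025, and √570025 = 755.
So n = (-1 + 755) / 2 = 754/2 = 377.
Check: 377·378/2 = 71253. ✓

377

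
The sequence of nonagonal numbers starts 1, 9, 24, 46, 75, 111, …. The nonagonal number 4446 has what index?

Set n(7n−5)/2 = 4446, giving 7n² − 5n − 8892 = 0.
The discriminant is 25 + 56·4446 = 249001, and √249001 = 499.
So n = (5 + 499) / 14 = 504/14 = 36.
Check: 36·(7·36 − 5)/2 = 4446. ✓

36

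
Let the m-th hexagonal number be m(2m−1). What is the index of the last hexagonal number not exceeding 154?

Solve n(2n−1) ≤ 154 for integer n.
n = 9 gives 153 ≤ 154, while n = 10 gives 190 > 154; so the answer is index 9.

9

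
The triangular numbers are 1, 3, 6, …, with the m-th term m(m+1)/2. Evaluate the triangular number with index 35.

630

The 35th triangular number is n(n+1)/2 with n = 35.
35·36/2 = 1260/2 = 630.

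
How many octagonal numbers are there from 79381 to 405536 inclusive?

206

The n-th octagonal number is n(3n−2).
Smallest index with value ≥ 79381: n = 163 (giving 79381).
Largest index with value ≤ 405536: n = 368 (giving 405536).
Indices 163 through 368: 206 terms.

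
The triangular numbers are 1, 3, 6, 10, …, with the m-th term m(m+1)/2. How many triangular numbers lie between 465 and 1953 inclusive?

The n-th triangular number is n(n+1)/2.
Smallest index with value ≥ 465: n = 30 (giving 465).
Largest index with value ≤ 1953: n = 62 (giving 1953).
Indices 30 through 62: 33 terms.

33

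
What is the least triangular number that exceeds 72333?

Solve n(n+1)/2 > 72333 for integer n.
The largest n with value ≤ 72333 is 379 (since 72010 ≤ 72333 < 72390), so the first above is n = 380, value 72390.

72390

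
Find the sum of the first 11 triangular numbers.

Σ i(i+1)/2 = (Σi² + Σi) / 2 over i = 1..11.
Σi = 66 and Σi² = 506.
(1·506 + 1·66) / 2 = 572/2 = 286.

286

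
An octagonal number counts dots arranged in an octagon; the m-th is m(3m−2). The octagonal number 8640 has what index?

Set n(3n−2) = 8640, giving 3n² − 2n − 8640 = 0.
The discriminant is 4 + 12·8640 = 103684, and √103684 = 322.
So n = (2 + 322) / 6 = 324/6 = 54.
Check: 54·(3·54 − 2) = 8640. ✓

54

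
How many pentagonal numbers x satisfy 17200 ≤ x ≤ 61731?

96

The n-th pentagonal number is n(3n−1)/2.
Smallest index with value ≥ 17200: n = 108 (giving 17442).
Largest index with value ≤ 61731: n = 203 (giving 61712).
Indices 108 through 203: 96 terms.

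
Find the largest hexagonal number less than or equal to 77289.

Solve n(2n−1) ≤ 77289 for integer n.
n = 196 gives 76636 ≤ 77289, while n = 197 gives 77421 > 77289; so the answer is 76636.

76636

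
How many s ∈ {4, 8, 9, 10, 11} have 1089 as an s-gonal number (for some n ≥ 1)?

s = 4: P(4, 33) = 1089. ✓
s = 8: P(8, 19) = 1045 and P(8, 20) = 1160; 1089 is not s-gonal.
s = 9: P(9, 18) = 1089. ✓
s = 10: P(10, 16) = 976 and P(10, 17) = 1105; 1089 is not s-gonal.
s = 11: P(11, 15) = 960 and P(11, 16) = 1096; 1089 is not s-gonal.
Hits: s ∈ {4, 9} → 2.

2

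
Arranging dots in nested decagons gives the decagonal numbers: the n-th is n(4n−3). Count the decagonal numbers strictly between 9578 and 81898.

94

The n-th decagonal number is n(4n−3).
Smallest index with value > 9578: n = 50 (giving 9850).
Largest index with value < 81898: n = 143 (giving 81367).
Indices 50 through 143: 94 terms.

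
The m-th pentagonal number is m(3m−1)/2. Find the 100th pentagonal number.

14950

The 100th pentagonal number is n(3n−1)/2 with n = 100.
100·(3·100 − 1)/2 = 100·299/2 = 14950.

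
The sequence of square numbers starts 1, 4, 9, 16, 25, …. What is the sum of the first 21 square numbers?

Σ_{i=1}^{21} i² = 21·22·43/6 = 3311.

3311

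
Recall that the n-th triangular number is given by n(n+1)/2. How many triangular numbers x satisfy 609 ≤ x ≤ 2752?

39

The n-th triangular number is n(n+1)/2.
Smallest index with value ≥ 609: n = 35 (giving 630).
Largest index with value ≤ 2752: n = 73 (giving 2701).
Indices 35 through 73: 39 terms.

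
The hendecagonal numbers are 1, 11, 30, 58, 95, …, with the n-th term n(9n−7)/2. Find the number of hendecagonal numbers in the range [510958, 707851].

60

The n-th hendecagonal number is n(9n−7)/2.
Smallest index with value ≥ 510958: n = 338 (giving 512915).
Largest index with value ≤ 707851: n = 397 (giving 707851).
Indices 338 through 397: 60 terms.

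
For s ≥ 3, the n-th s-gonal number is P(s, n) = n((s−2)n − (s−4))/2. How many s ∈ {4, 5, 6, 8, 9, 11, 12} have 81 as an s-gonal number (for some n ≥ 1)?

s = 4: P(4, 9) = 81. ✓
s = 5: P(5, 7) = 70 and P(5, 8) = 92; 81 is not s-gonal.
s = 6: P(6, 6) = 66 and P(6, 7) = 91; 81 is not s-gonal.
s = 8: P(8, 5) = 65 and P(8, 6) = 96; 81 is not s-gonal.
s = 9: P(9, 5) = 75 and P(9, 6) = 111; 81 is not s-gonal.
s = 11: P(11, 4) = 58 and P(11, 5) = 95; 81 is not s-gonal.
s = 12: P(12, 4) = 64 and P(12, 5) = 105; 81 is not s-gonal.
Hits: s ∈ {4} → 1.

1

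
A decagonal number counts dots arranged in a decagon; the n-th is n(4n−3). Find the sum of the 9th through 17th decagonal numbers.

Σ i(4i−3) = 4Σi² − 3Σi over i = 9..17.
Σi = 153 − 36 = 117 and Σi² = 1785 − 204 = 1581.
4·1581 − 3·117 = 5973.

5973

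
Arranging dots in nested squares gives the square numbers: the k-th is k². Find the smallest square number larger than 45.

49

Solve n² > 45 for integer n.
The largest n with value ≤ 45 is 6 (since 36 ≤ 45 < 49), so the first above is n = 7, value 49.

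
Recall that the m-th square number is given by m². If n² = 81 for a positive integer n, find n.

We need n² = 81, so n = √81 = 9.

9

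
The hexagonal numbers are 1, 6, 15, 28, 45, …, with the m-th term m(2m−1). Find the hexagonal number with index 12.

12·(2·12 − 1) = 12·23 = 276.

276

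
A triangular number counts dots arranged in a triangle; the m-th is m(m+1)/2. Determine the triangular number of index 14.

105

The 14th triangular number is n(n+1)/2 with n = 14.
14·15/2 = 210/2 = 105.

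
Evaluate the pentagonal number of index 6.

6·(3·6 − 1)/2 = 6·17/2 = 51.

51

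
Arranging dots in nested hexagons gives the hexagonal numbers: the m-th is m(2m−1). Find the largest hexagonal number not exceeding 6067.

Solve n(2n−1) ≤ 6067 for integer n.
n = 55 gives 5995 ≤ 6067, while n = 56 gives 6216 > 6067; so the answer is 5995.

5995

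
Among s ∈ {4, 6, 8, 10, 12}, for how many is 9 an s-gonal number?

1

s = 4: P(4, 3) = 9. ✓
s = 6: P(6, 2) = 6 and P(6, 3) = 15; 9 is not s-gonal.
s = 8: P(8, 2) = 8 and P(8, 3) = 21; 9 is not s-gonal.
s = 10: P(10, 1) = 1 and P(10, 2) = 10; 9 is not s-gonal.
s = 12: P(12, 1) = 1 and P(12, 2) = 12; 9 is not s-gonal.
Hits: s ∈ {4} → 1.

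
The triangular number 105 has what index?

14

Set n(n+1)/2 = 105, giving n² + n − 210 = 0.
The discriminant is 1 + 8·105 = 841, and √841 = 29.
So n = (-1 + 29) / 2 = 28/2 = 14.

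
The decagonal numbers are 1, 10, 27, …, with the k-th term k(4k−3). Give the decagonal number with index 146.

The 146th decagonal number is n(4n−3) with n = 146.
146·(4·146 − 3) = 146·581 = 84826.

84826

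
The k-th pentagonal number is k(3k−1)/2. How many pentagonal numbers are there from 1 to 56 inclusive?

The n-th pentagonal number is n(3n−1)/2.
Smallest index with value ≥ 1: n = 1 (giving 1).
Largest index with value ≤ 56: n = 6 (giving 51).
Indices 1 through 6: 6 terms.

6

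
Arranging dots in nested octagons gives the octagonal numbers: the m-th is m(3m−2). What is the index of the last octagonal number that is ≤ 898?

Solve n(3n−2) ≤ 898 for integer n.
n = 17 gives 833 ≤ 898, while n = 18 gives 936 > 898; so the answer is index 17.

17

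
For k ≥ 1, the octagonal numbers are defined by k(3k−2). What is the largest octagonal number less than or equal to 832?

Solve n(3n−2) ≤ 832 for integer n.
n = 16 gives 736 ≤ 832, while n = 17 gives 833 > 832; so the answer is 736.

736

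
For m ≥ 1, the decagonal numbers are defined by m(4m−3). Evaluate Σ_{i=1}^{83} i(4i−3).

765758

Σ i(4i−3) = 4Σi² − 3Σi over i = 1..83.
Σi = 3486 and Σi² = 194054.
4·194054 − 3·3486 = 765758.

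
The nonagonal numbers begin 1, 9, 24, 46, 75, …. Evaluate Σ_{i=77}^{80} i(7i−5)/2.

Σ i(7i−5)/2 = (7Σi² − 5Σi) / 2 over i = 77..80.
Σi = 3240 − 2926 = 314 and Σi² = 173880 − 149226 = 24654.
(7·24654 − 5·314) / 2 = 171008/2 = 85504.

85504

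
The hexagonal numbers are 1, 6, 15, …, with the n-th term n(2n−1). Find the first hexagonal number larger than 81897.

82215

Solve n(2n−1) > 81897 for integer n.
The largest n with value ≤ 81897 is 202 (since 81406 ≤ 81897 < 82215), so the first above is n = 203, value 82215.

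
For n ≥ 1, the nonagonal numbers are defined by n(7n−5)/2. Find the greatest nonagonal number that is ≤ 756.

750

Solve n(7n−5)/2 ≤ 756 for integer n.
n = 15 gives 750 ≤ 756, while n = 16 gives 856 > 756; so the answer is 750.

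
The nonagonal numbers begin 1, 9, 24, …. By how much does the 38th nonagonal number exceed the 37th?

Consecutive nonagonal numbers differ by 7n − 6: here 7·38 − 6 = 260.

260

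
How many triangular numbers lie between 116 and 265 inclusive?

8

The n-th triangular number is n(n+1)/2.
Smallest index with value ≥ 116: n = 15 (giving 120).
Largest index with value ≤ 265: n = 22 (giving 253).
Indices 15 through 22: 8 terms.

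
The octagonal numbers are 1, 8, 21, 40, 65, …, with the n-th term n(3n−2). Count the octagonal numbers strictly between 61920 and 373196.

209

The n-th octagonal number is n(3n−2).
Smallest index with value > 61920: n = 145 (giving 62785).
Largest index with value < 373196: n = 353 (giving 373121).
Indices 145 through 353: 209 terms.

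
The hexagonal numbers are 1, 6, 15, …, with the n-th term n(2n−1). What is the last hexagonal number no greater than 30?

28

Solve n(2n−1) ≤ 30 for integer n.
n = 4 gives 28 ≤ 30, while n = 5 gives 45 > 30; so the answer is 28.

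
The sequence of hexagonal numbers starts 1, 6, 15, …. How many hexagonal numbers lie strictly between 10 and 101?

The n-th hexagonal number is n(2n−1).
Smallest index with value > 10: n = 3 (giving 15).
Largest index with value < 101: n = 7 (giving 91).
Indices 3 through 7: 5 terms.

5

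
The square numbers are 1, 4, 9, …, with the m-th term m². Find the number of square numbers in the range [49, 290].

11

The n-th square number is n².
Smallest index with value ≥ 49: n = 7 (giving 49).
Largest index with value ≤ 290: n = 17 (giving 289).
Indices 7 through 17: 11 terms.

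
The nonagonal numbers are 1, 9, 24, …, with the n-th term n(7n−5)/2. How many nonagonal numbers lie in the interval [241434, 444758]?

The n-th nonagonal number is n(7n−5)/2.
Smallest index with value ≥ 241434: n = 263 (giving 241434).
Largest index with value ≤ 444758: n = 356 (giving 442686).
Indices 263 through 356: 94 terms.

94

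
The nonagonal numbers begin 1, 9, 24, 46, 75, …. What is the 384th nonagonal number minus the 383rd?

Consecutive nonagonal numbers differ by 7n − 6: here 7·384 − 6 = 2682.

2682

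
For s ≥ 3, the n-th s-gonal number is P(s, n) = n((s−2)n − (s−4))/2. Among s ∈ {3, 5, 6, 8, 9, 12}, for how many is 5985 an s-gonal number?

s = 3: P(3, 108) = 5886 and P(3, 109) = 5995; 5985 is not s-gonal.
s = 5: P(5, 63) = 5922 and P(5, 64) = 6112; 5985 is not s-gonal.
s = 6: P(6, 54) = 5778 and P(6, 55) = 5995; 5985 is not s-gonal.
s = 8: P(8, 45) = 5985. ✓
s = 9: P(9, 41) = 5781 and P(9, 42) = 6069; 5985 is not s-gonal.
s = 12: P(12, 35) = 5985. ✓
Hits: s ∈ {8, 12} → 2.

2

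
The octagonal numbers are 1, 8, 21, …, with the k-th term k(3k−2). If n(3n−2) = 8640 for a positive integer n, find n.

Set n(3n−2) = 8640, giving 3n² − 2n − 8640 = 0.
The discriminant is 4 + 12·8640 = 103684, and √103684 = 322.
So n = (2 + 322) / 6 = 324/6 = 54.

54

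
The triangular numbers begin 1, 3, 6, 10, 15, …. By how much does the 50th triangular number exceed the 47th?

147

50·51/2 = 1275 and 47·48/2 = 1128.
Difference: 1275 − 1128 = 147.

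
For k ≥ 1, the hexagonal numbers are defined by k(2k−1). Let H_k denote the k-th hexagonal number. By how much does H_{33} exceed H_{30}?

33·(2·33 − 1) = 2145 and 30·(2·30 − 1) = 1770.
Difference: 2145 − 1770 = 375.

375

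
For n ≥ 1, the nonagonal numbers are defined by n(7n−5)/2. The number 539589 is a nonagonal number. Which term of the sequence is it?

Set n(7n−5)/2 = 539589, giving 7n² − 5n − 1079178 = 0.
The discriminant is 25 + 56·539589 = 30217009, and √30217009 = 5497.
So n = (5 + 5497) / 14 = 5502/14 = 393.

393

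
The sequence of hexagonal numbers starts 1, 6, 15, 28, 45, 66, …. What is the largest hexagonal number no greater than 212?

190

Solve n(2n−1) ≤ 212 for integer n.
n = 10 gives 190 ≤ 212, while n = 11 gives 231 > 212; so the answer is 190.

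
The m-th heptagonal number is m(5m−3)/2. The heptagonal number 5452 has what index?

Set n(5n−3)/2 = 5452, giving 5n² − 3n − 10904 = 0.
The discriminant is 9 + 40·5452 = 218089, and √218089 = 467.
So n = (3 + 467) / 10 = 470/10 = 47.

47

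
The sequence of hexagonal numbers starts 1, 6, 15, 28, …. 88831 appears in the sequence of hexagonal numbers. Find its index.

Set n(2n−1) = 88831, giving 2n² − n − 88831 = 0.
The discriminant is 1 + 8·88831 = 710649, and √710649 = 843.
So n = (1 + 843) / 4 = 844/4 = 211.

211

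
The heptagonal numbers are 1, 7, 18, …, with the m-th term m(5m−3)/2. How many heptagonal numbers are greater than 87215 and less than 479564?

251

The n-th heptagonal number is n(5n−3)/2.
Smallest index with value > 87215: n = 188 (giving 88078).
Largest index with value < 479564: n = 438 (giving 478953).
Indices 188 through 438: 251 terms.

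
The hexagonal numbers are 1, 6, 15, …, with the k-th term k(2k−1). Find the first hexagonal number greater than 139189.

Solve n(2n−1) > 139189 for integer n.
The largest n with value ≤ 139189 is 264 (since 139128 ≤ 139189 < 140185), so the first above is n = 265, value 140185.

140185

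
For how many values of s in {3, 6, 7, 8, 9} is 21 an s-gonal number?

2

s = 3: P(3, 6) = 21. ✓
s = 6: P(6, 3) = 15 and P(6, 4) = 28; 21 is not s-gonal.
s = 7: P(7, 3) = 18 and P(7, 4) = 34; 21 is not s-gonal.
s = 8: P(8, 3) = 21. ✓
s = 9: P(9, 2) = 9 and P(9, 3) = 24; 21 is not s-gonal.
Hits: s ∈ {3, 8} → 2.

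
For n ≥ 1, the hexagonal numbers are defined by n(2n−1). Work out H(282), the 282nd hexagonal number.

158766

The 282nd hexagonal number is n(2n−1) with n = 282.
282·(2·282 − 1) = 282·563 = 158766.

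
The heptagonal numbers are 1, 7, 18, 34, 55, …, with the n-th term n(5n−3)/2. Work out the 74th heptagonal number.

The 74th heptagonal number is n(5n−3)/2 with n = 74.
74·(5·74 − 3)/2 = 74·367/2 = 13579.

13579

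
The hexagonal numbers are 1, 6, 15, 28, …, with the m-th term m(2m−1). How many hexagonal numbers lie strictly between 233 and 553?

5

The n-th hexagonal number is n(2n−1).
Smallest index with value > 233: n = 12 (giving 276).
Largest index with value < 553: n = 16 (giving 496).
Indices 12 through 16: 5 terms.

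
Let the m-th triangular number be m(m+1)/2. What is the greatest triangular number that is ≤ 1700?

1653

Solve n(n+1)/2 ≤ 1700 for integer n.
n = 57 gives 1653 ≤ 1700, while n = 58 gives 1711 > 1700; so the answer is 1653.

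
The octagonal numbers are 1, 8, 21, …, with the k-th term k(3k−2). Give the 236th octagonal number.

The 236th octagonal number is n(3n−2) with n = 236.
236·(3·236 − 2) = 236·706 = 166616.

166616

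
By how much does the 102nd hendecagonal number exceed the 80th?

102·(9·102 − 7)/2 = 46461 and 80·(9·80 − 7)/2 = 28520.
Difference: 46461 − 28520 = 17941.

17941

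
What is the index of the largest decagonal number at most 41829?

Solve n(4n−3) ≤ 41829 for integer n.
n = 102 gives 41310 ≤ 41829, while n = 103 gives 42127 > 41829; so the answer is index 102.

102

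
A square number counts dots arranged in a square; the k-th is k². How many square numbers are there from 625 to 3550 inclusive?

35

The n-th square number is n².
Smallest index with value ≥ 625: n = 25 (giving 625).
Largest index with value ≤ 3550: n = 59 (giving 3481).
Indices 25 through 59: 35 terms.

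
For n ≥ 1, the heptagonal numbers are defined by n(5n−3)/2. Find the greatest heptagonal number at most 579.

540

Solve n(5n−3)/2 ≤ 579 for integer n.
n = 15 gives 540 ≤ 579, while n = 16 gives 616 > 579; so the answer is 540.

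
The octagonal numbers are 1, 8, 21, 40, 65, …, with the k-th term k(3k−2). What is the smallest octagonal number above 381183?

Solve n(3n−2) > 381183 for integer n.
The largest n with value ≤ 381183 is 356 (since 379496 ≤ 381183 < 381633), so the first above is n = 357, value 381633.

381633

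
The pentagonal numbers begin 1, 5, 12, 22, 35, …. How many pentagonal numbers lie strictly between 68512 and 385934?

The n-th pentagonal number is n(3n−1)/2.
Smallest index with value > 68512: n = 214 (giving 68587).
Largest index with value < 385934: n = 507 (giving 385320).
Indices 214 through 507: 294 terms.

294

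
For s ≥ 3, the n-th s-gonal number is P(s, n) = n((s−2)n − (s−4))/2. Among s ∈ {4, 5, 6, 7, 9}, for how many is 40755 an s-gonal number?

2

s = 4: P(4, 201) = 40401 and P(4, 202) = 40804; 40755 is not s-gonal.
s = 5: P(5, 165) = 40755. ✓
s = 6: P(6, 143) = 40755. ✓
s = 7: P(7, 127) = 40132 and P(7, 128) = 40768; 40755 is not s-gonal.
s = 9: P(9, 108) = 40554 and P(9, 109) = 41311; 40755 is not s-gonal.
Hits: s ∈ {5, 6} → 2.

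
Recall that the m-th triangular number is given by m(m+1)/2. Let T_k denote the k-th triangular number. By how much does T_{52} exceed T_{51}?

Consecutive triangular numbers differ by n: T_{52} − T_{51} = 52.

52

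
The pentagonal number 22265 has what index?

122

Set n(3n−1)/2 = 22265, giving 3n² − n − 44530 = 0.
The discriminant is 1 + 24·22265 = 534361, and √534361 = 731.
So n = (1 + 731) / 6 = 732/6 = 122.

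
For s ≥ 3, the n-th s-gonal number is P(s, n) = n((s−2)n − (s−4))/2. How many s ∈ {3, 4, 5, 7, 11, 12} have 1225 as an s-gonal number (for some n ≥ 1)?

s = 3: P(3, 49) = 1225. ✓
s = 4: P(4, 35) = 1225. ✓
s = 5: P(5, 28) = 1162 and P(5, 29) = 1247; 1225 is not s-gonal.
s = 7: P(7, 22) = 1177 and P(7, 23) = 1288; 1225 is not s-gonal.
s = 11: P(11, 16) = 1096 and P(11, 17) = 1241; 1225 is not s-gonal.
s = 12: P(12, 16) = 1216 and P(12, 17) = 1377; 1225 is not s-gonal.
Hits: s ∈ {3, 4} → 2.

2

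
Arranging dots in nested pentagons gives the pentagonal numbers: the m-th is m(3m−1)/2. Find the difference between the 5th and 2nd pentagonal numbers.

30

5·(3·5 − 1)/2 = 35 and 2·(3·2 − 1)/2 = 5.
Difference: 35 − 5 = 30.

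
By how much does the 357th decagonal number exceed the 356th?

Consecutive decagonal numbers differ by 8n − 7: here 8·357 − 7 = 2849.

2849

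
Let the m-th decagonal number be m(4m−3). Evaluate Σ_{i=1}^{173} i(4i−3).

Σ i(4i−3) = 4Σi² − 3Σi over i = 1..173.
Σi = 15051 and Σi² = 1740899.
4·1740899 − 3·15051 = 6918443.

6918443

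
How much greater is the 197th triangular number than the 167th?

197·198/2 = 19503 and 167·168/2 = 14028.
Difference: 19503 − 14028 = 5475.

5475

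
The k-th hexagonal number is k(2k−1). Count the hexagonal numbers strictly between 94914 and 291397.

163

The n-th hexagonal number is n(2n−1).
Smallest index with value > 94914: n = 219 (giving 95703).
Largest index with value < 291397: n = 381 (giving 289941).
Indices 219 through 381: 163 terms.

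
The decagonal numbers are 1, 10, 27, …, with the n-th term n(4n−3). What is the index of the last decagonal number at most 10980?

52

Solve n(4n−3) ≤ 10980 for integer n.
n = 52 gives 10660 ≤ 10980, while n = 53 gives 11077 > 10980; so the answer is index 52.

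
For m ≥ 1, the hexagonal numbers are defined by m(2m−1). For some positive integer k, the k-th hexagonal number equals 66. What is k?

6

Set n(2n−1) = 66, giving 2n² − n − 66 = 0.
The discriminant is 1 + 8·66 = 529, and √529 = 23.
So n = (1 + 23) / 4 = 24/4 = 6.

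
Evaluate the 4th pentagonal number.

The 4th pentagonal number is n(3n−1)/2 with n = 4.
4·(3·4 − 1)/2 = 4·11/2 = 22.

22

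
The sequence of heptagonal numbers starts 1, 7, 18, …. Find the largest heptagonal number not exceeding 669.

Solve n(5n−3)/2 ≤ 669 for integer n.
n = 16 gives 616 ≤ 669, while n = 17 gives 697 > 669; so the answer is 616.

616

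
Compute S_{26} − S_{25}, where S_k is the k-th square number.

n² − (n−1)² = 2n − 1, so 26² − 25² = 2·26 − 1 = 51.

51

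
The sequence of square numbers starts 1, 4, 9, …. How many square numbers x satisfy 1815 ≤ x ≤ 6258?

37

The n-th square number is n².
Smallest index with value ≥ 1815: n = 43 (giving 1849).
Largest index with value ≤ 6258: n = 79 (giving 6241).
Indices 43 through 79: 37 terms.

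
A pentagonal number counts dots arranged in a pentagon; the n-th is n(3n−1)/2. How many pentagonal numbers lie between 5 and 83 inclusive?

6

The n-th pentagonal number is n(3n−1)/2.
Smallest index with value ≥ 5: n = 2 (giving 5).
Largest index with value ≤ 83: n = 7 (giving 70).
Indices 2 through 7: 6 terms.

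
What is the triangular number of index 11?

11·12/2 = 132/2 = 66.

66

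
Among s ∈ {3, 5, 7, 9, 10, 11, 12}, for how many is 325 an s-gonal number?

s = 3: P(3, 25) = 325. ✓
s = 5: P(5, 14) = 287 and P(5, 15) = 330; 325 is not s-gonal.
s = 7: P(7, 11) = 286 and P(7, 12) = 342; 325 is not s-gonal.
s = 9: P(9, 10) = 325. ✓
s = 10: P(10, 9) = 297 and P(10, 10) = 370; 325 is not s-gonal.
s = 11: P(11, 8) = 260 and P(11, 9) = 333; 325 is not s-gonal.
s = 12: P(12, 8) = 288 and P(12, 9) = 369; 325 is not s-gonal.
Hits: s ∈ {3, 9} → 2.

2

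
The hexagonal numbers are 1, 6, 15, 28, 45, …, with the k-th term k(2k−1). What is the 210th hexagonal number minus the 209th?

837

Consecutive hexagonal numbers differ by 4n − 3: here 4·210 − 3 = 837.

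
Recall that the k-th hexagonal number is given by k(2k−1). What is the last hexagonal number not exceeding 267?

Solve n(2n−1) ≤ 267 for integer n.
n = 11 gives 231 ≤ 267, while n = 12 gives 276 > 267; so the answer is 231.

231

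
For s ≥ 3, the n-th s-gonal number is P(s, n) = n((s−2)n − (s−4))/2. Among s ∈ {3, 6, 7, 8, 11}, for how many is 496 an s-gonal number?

s = 3: P(3, 31) = 496. ✓
s = 6: P(6, 16) = 496. ✓
s = 7: P(7, 14) = 469 and P(7, 15) = 540; 496 is not s-gonal.
s = 8: P(8, 13) = 481 and P(8, 14) = 560; 496 is not s-gonal.
s = 11: P(11, 10) = 415 and P(11, 11) = 506; 496 is not s-gonal.
Hits: s ∈ {3, 6} → 2.

2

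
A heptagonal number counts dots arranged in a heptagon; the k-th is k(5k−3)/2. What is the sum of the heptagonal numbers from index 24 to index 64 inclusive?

Σ i(5i−3)/2 = (5Σi² − 3Σi) / 2 over i = 24..64.
Σi = 2080 − 276 = 1804 and Σi² = 89440 − 4324 = 85116.
(5·85116 − 3·1804) / 2 = 420168/2 = 210084.

210084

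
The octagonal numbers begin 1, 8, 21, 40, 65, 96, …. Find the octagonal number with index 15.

645

The 15th octagonal number is n(3n−2) with n = 15.
15·(3·15 − 2) = 15·43 = 645.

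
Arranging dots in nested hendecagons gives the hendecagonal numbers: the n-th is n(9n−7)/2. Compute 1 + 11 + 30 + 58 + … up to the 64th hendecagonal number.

Σ i(9i−7)/2 = (9Σi² − 7Σi) / 2 over i = 1..64.
Σi = 2080 and Σi² = 89440.
(9·89440 − 7·2080) / 2 = 790400/2 = 395200.

395200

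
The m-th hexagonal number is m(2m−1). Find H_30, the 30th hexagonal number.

The 30th hexagonal number is n(2n−1) with n = 30.
30·(2·30 − 1) = 30·59 = 1770.

1770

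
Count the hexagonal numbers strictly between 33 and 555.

12

The n-th hexagonal number is n(2n−1).
Smallest index with value > 33: n = 5 (giving 45).
Largest index with value < 555: n = 16 (giving 496).
Indices 5 through 16: 12 terms.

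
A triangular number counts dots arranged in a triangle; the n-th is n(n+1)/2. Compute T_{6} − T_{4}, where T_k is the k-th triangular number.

6·7/2 = 21 and 4·5/2 = 10.
Difference: 21 − 10 = 11.

11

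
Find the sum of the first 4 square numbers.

30

Σ_{i=1}^{4} i² = 4·5·9/6 = 30.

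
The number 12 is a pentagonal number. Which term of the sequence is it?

Set n(3n−1)/2 = 12, giving 3n² − n − 24 = 0.
So n = (1 + 17) / 6 = 18/6 = 3.
Check: 3·(3·3 − 1)/2 = 12. ✓

3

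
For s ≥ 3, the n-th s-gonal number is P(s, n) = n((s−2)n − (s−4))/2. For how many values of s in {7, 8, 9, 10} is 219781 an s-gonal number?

1

s = 7: P(7, 296) = 218596 and P(7, 297) = 220077; 219781 is not s-gonal.
s = 8: P(8, 271) = 219781. ✓
s = 9: P(9, 250) = 218125 and P(9, 251) = 219876; 219781 is not s-gonal.
s = 10: P(10, 234) = 218322 and P(10, 235) = 220195; 219781 is not s-gonal.
Hits: s ∈ {8} → 1.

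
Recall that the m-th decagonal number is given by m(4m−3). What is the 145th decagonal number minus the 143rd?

145·(4·145 − 3) = 83665 and 143·(4·143 − 3) = 81367.
Difference: 83665 − 81367 = 2298.

2298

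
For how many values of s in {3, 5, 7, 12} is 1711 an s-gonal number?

1

s = 3: P(3, 58) = 1711. ✓
s = 5: P(5, 33) = 1617 and P(5, 34) = 1717; 1711 is not s-gonal.
s = 7: P(7, 26) = 1651 and P(7, 27) = 1782; 1711 is not s-gonal.
s = 12: P(12, 18) = 1548 and P(12, 19) = 1729; 1711 is not s-gonal.
Hits: s ∈ {3} → 1.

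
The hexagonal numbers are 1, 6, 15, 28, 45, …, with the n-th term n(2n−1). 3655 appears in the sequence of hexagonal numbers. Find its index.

Set n(2n−1) = 3655, giving 2n² − n − 3655 = 0.
So n = (1 + 171) / 4 = 172/4 = 43.

43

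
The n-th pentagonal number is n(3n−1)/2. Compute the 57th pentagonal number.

4845

The 57th pentagonal number is n(3n−1)/2 with n = 57.
57·(3·57 − 1)/2 = 57·170/2 = 57·85 = 4845.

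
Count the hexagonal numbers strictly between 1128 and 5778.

The n-th hexagonal number is n(2n−1).
Smallest index with value > 1128: n = 25 (giving 1225).
Largest index with value < 5778: n = 53 (giving 5565).
Indices 25 through 53: 29 terms.

29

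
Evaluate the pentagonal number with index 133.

26467

The 133rd pentagonal number is n(3n−1)/2 with n = 133.
133·(3·133 − 1)/2 = 133·398/2 = 133·199 = 26467.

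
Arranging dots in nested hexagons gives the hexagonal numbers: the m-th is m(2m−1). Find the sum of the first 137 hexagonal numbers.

1723597

Σ i(2i−1) = 2Σi² − Σi over i = 1..137.
Σi = 9453 and Σi² = 866525.
2·866525 − 1·9453 = 1723597.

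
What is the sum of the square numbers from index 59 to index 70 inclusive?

Σ_{i=59}^{70} i² = 116795 − 66729 = 50066.

50066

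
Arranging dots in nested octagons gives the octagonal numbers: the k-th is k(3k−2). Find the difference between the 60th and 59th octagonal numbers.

Consecutive octagonal numbers differ by 6n − 5: here 6·60 − 5 = 355.

355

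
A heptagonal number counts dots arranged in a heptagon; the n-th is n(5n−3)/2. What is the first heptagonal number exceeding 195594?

Solve n(5n−3)/2 > 195594 for integer n.
The largest n with value ≤ 195594 is 280 (since 195580 ≤ 195594 < 196981), so the first above is n = 281, value 196981.

196981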